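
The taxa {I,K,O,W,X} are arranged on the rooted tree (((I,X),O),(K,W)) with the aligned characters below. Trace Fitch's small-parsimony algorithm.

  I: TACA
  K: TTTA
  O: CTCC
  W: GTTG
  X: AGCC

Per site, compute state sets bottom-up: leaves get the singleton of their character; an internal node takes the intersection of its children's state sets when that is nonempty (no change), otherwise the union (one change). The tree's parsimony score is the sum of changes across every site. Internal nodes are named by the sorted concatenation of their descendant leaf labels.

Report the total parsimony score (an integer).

[col 0] IX: children I:{T}, X:{A} ∪→ {A,T}; cost 1
[col 0] IOX: children IX:{A,T}, O:{C} ∪→ {A,C,T}; cost 1
[col 0] KW: children K:{T}, W:{G} ∪→ {G,T}; cost 1
[col 0] IKOWX: children IOX:{A,C,T}, KW:{G,T} ∩→ {T}; cost 0
[col 1] IX: children I:{A}, X:{G} ∪→ {A,G}; cost 1
[col 1] IOX: children IX:{A,G}, O:{T} ∪→ {A,G,T}; cost 1
[col 1] KW: children K:{T}, W:{T} ∩→ {T}; cost 0
[col 1] IKOWX: children IOX:{A,G,T}, KW:{T} ∩→ {T}; cost 0
[col 2] IX: children I:{C}, X:{C} ∩→ {C}; cost 0
[col 2] IOX: children IX:{C}, O:{C} ∩→ {C}; cost 0
[col 2] KW: children K:{T}, W:{T} ∩→ {T}; cost 0
[col 2] IKOWX: children IOX:{C}, KW:{T} ∪→ {C,T}; cost 1
[col 3] IX: children I:{A}, X:{C} ∪→ {A,C}; cost 1
[col 3] IOX: children IX:{A,C}, O:{C} ∩→ {C}; cost 0
[col 3] KW: children K:{A}, W:{G} ∪→ {A,G}; cost 1
[col 3] IKOWX: children IOX:{C}, KW:{A,G} ∪→ {A,C,G}; cost 1
per-site changes: [3, 2, 1, 3]; total = 9

9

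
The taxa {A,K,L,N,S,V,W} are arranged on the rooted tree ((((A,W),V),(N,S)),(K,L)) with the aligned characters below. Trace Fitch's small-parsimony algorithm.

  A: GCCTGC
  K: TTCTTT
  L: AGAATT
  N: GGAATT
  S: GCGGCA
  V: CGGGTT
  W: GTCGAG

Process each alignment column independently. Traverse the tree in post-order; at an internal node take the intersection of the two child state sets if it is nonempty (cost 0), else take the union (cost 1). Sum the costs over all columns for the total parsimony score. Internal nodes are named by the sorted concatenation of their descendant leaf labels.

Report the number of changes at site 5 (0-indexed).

site 0, node AW: A={G} ∩ W={G} → {G} (+0)
site 0, node AVW: AW={G} ∪ V={C} → {C,G} (+1)
site 0, node NS: N={G} ∩ S={G} → {G} (+0)
site 0, node ANSVW: AVW={C,G} ∩ NS={G} → {G} (+0)
site 0, node KL: K={T} ∪ L={A} → {A,T} (+1)
site 0, node AKLNSVW: ANSVW={G} ∪ KL={A,T} → {A,G,T} (+1)
site 1, node AW: A={C} ∪ W={T} → {C,T} (+1)
site 1, node AVW: AW={C,T} ∪ V={G} → {C,G,T} (+1)
site 1, node NS: N={G} ∪ S={C} → {C,G} (+1)
site 1, node ANSVW: AVW={C,G,T} ∩ NS={C,G} → {C,G} (+0)
site 1, node KL: K={T} ∪ L={G} → {G,T} (+1)
site 1, node AKLNSVW: ANSVW={C,G} ∩ KL={G,T} → {G} (+0)
site 2, node AW: A={C} ∩ W={C} → {C} (+0)
site 2, node AVW: AW={C} ∪ V={G} → {C,G} (+1)
site 2, node NS: N={A} ∪ S={G} → {A,G} (+1)
site 2, node ANSVW: AVW={C,G} ∩ NS={A,G} → {G} (+0)
site 2, node KL: K={C} ∪ L={A} → {A,C} (+1)
site 2, node AKLNSVW: ANSVW={G} ∪ KL={A,C} → {A,C,G} (+1)
site 3, node AW: A={T} ∪ W={G} → {G,T} (+1)
site 3, node AVW: AW={G,T} ∩ V={G} → {G} (+0)
site 3, node NS: N={A} ∪ S={G} → {A,G} (+1)
site 3, node ANSVW: AVW={G} ∩ NS={A,G} → {G} (+0)
site 3, node KL: K={T} ∪ L={A} → {A,T} (+1)
site 3, node AKLNSVW: ANSVW={G} ∪ KL={A,T} → {A,G,T} (+1)
site 4, node AW: A={G} ∪ W={A} → {A,G} (+1)
site 4, node AVW: AW={A,G} ∪ V={T} → {A,G,T} (+1)
site 4, node NS: N={T} ∪ S={C} → {C,T} (+1)
site 4, node ANSVW: AVW={A,G,T} ∩ NS={C,T} → {T} (+0)
site 4, node KL: K={T} ∩ L={T} → {T} (+0)
site 4, node AKLNSVW: ANSVW={T} ∩ KL={T} → {T} (+0)
site 5, node AW: A={C} ∪ W={G} → {C,G} (+1)
site 5, node AVW: AW={C,G} ∪ V={T} → {C,G,T} (+1)
site 5, node NS: N={T} ∪ S={A} → {A,T} (+1)
site 5, node ANSVW: AVW={C,G,T} ∩ NS={A,T} → {T} (+0)
site 5, node KL: K={T} ∩ L={T} → {T} (+0)
site 5, node AKLNSVW: ANSVW={T} ∩ KL={T} → {T} (+0)
per-site changes: [3, 4, 4, 4, 3, 3]; total = 21

3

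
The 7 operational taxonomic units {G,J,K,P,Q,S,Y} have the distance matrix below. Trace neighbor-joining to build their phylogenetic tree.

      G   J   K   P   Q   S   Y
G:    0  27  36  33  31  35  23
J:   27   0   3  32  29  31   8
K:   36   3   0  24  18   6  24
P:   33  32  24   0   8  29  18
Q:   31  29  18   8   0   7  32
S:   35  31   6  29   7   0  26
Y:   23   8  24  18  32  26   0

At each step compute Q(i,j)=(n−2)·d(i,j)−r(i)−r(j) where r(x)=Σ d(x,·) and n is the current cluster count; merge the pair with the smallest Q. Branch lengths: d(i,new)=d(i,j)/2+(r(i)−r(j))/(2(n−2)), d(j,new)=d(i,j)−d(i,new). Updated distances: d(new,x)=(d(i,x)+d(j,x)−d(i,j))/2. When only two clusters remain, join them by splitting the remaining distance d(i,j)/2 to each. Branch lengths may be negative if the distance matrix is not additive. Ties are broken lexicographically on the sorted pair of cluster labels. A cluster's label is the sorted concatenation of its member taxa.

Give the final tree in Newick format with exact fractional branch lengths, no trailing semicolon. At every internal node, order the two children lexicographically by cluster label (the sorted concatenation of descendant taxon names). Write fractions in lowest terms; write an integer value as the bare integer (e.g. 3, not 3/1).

iteration 1: select P,Q (d=8, Q=-229); attach at lengths (59/10, 21/10); label the merged cluster PQ
  updated: d(G,PQ)=28, d(J,PQ)=53/2, d(K,PQ)=17, d(PQ,S)=14, d(PQ,Y)=21
iteration 2: select K,S (d=6, Q=-174); attach at lengths (-1/4, 25/4); label the merged cluster KS
  updated: d(G,KS)=65/2, d(J,KS)=14, d(KS,PQ)=25/2, d(KS,Y)=22
iteration 3: select KS,PQ (d=25/2, Q=-263/2); attach at lengths (61/12, 89/12); label the merged cluster KPQS
  updated: d(G,KPQS)=24, d(J,KPQS)=14, d(KPQS,Y)=61/4
iteration 4: select G,KPQS (d=24, Q=-317/4); attach at lengths (275/16, 109/16); label the merged cluster GKPQS
  updated: d(GKPQS,J)=17/2, d(GKPQS,Y)=57/8
iteration 5: select GKPQS,J (d=17/2, Q=-189/8); attach at lengths (61/16, 75/16); label the merged cluster GJKPQS
  updated: d(GJKPQS,Y)=53/16
iteration 6: select GJKPQS,Y (d=53/16); attach at lengths (53/32, 53/32); label the merged cluster GJKPQSY
final tree: (((G:275/16,((K:-1/4,S:25/4):61/12,(P:59/10,Q:21/10):89/12):109/16):61/16,J:75/16):53/32,Y:53/32)
total length: 997/16

(((G:275/16,((K:-1/4,S:25/4):61/12,(P:59/10,Q:21/10):89/12):109/16):61/16,J:75/16):53/32,Y:53/32)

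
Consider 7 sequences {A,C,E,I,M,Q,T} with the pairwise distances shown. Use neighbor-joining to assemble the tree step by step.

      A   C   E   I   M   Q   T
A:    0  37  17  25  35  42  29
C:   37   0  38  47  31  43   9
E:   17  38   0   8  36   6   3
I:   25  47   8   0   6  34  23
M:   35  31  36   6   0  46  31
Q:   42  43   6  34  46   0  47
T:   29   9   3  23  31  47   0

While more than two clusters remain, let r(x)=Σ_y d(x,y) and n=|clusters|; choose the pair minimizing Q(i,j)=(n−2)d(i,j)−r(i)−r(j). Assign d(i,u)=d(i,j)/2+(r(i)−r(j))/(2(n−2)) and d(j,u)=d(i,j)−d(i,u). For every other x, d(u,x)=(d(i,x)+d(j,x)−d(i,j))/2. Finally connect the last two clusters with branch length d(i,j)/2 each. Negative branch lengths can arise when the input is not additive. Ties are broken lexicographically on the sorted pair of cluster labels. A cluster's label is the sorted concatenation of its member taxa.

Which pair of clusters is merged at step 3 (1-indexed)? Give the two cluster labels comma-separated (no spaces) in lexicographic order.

step 1: merge (C,T) at d=9, Q=-302; branch lengths C→54/5, T→-9/5; new cluster CT
  updated: d(A,CT)=57/2, d(CT,E)=16, d(CT,I)=61/2, d(CT,M)=53/2, d(CT,Q)=81/2
step 2: merge (I,M) at d=6, Q=-229; branch lengths I→-11/4, M→35/4; new cluster IM
  updated: d(A,IM)=27, d(CT,IM)=51/2, d(E,IM)=19, d(IM,Q)=37
step 3: merge (E,Q) at d=6, Q=-331/2; branch lengths E→-33/4, Q→57/4; new cluster EQ
  updated: d(A,EQ)=53/2, d(CT,EQ)=101/4, d(EQ,IM)=25
step 4: merge (A,EQ) at d=53/2, Q=-423/4; branch lengths A→233/16, EQ→191/16; new cluster AEQ
  updated: d(AEQ,CT)=109/8, d(AEQ,IM)=51/4
step 5: merge (AEQ,CT) at d=109/8, Q=-415/8; branch lengths AEQ→7/16, CT→211/16; new cluster ACEQT
  updated: d(ACEQT,IM)=197/16
step 6: merge (ACEQT,IM) at d=197/16; branch lengths ACEQT→197/32, IM→197/32; new cluster ACEIMQT
final tree: (((A:233/16,(E:-33/4,Q:57/4):191/16):7/16,(C:54/5,T:-9/5):211/16):197/32,(I:-11/4,M:35/4):197/32)
total length: 1175/16

E,Q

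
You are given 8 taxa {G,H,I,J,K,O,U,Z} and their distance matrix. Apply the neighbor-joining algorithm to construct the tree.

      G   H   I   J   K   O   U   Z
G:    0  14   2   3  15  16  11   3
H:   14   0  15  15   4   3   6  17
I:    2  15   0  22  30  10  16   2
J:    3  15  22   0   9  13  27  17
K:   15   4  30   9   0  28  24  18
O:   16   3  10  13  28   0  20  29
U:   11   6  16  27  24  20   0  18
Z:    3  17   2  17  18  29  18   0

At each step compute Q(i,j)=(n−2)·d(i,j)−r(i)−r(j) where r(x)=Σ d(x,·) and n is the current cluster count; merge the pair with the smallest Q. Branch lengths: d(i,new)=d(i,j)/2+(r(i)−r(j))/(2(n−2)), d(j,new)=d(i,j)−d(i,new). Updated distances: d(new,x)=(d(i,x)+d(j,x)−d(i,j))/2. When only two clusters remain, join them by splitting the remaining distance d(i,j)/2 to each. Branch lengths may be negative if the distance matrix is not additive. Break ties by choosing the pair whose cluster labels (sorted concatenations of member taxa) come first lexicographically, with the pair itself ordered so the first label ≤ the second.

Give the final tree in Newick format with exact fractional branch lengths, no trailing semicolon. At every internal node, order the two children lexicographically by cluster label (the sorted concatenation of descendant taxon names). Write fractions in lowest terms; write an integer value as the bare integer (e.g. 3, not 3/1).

1. join I+Z (d=2, Q=-189) ⇒ IZ; edges |I|=5/12, |Z|=19/12
  updated: d(G,IZ)=3/2, d(H,IZ)=15, d(IZ,J)=37/2, d(IZ,K)=23, d(IZ,O)=37/2, d(IZ,U)=16
2. join G+IZ (d=3/2, Q=-291/2) ⇒ GIZ; edges |G|=-49/20, |IZ|=79/20
  updated: d(GIZ,H)=55/4, d(GIZ,J)=10, d(GIZ,K)=73/4, d(GIZ,O)=33/2, d(GIZ,U)=51/4
3. join J+K (d=9, Q=-485/4) ⇒ JK; edges |J|=107/32, |K|=181/32
  updated: d(GIZ,JK)=77/8, d(H,JK)=5, d(JK,O)=16, d(JK,U)=21
4. join GIZ+JK (d=77/8, Q=-603/8) ⇒ GIJKZ; edges |GIZ|=239/48, |JK|=223/48
  updated: d(GIJKZ,H)=73/16, d(GIJKZ,O)=183/16, d(GIJKZ,U)=193/16
5. join GIJKZ+U (d=193/16, Q=-42) ⇒ GIJKUZ; edges |GIJKZ|=113/32, |U|=273/32
  updated: d(GIJKUZ,H)=-3/4, d(GIJKUZ,O)=155/16
6. join GIJKUZ+H (d=-3/4, Q=-191/16) ⇒ GHIJKUZ; edges |GIJKUZ|=95/32, |H|=-119/32
  updated: d(GHIJKUZ,O)=215/32
7. join GHIJKUZ+O (d=215/32) ⇒ GHIJKOUZ; edges |GHIJKUZ|=215/64, |O|=215/64
final tree: (((((G:-49/20,(I:5/12,Z:19/12):79/20):239/48,(J:107/32,K:181/32):223/48):113/32,U:273/32):95/32,H:-119/32):215/64,O:215/64)
total length: 1285/32

(((((G:-49/20,(I:5/12,Z:19/12):79/20):239/48,(J:107/32,K:181/32):223/48):113/32,U:273/32):95/32,H:-119/32):215/64,O:215/64)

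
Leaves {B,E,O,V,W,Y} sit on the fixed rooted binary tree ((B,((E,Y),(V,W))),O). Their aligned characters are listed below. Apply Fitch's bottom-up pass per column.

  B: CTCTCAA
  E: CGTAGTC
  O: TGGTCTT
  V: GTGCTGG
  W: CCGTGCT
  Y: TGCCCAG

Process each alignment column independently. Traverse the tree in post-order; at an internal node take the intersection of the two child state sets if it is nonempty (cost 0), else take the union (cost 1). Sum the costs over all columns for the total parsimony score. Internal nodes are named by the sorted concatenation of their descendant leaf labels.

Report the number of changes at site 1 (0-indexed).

site 0, node EY: E={C} ∪ Y={T} → {C,T} (+1)
site 0, node VW: V={G} ∪ W={C} → {C,G} (+1)
site 0, node EVWY: EY={C,T} ∩ VW={C,G} → {C} (+0)
site 0, node BEVWY: B={C} ∩ EVWY={C} → {C} (+0)
site 0, node BEOVWY: BEVWY={C} ∪ O={T} → {C,T} (+1)
site 1, node EY: E={G} ∩ Y={G} → {G} (+0)
site 1, node VW: V={T} ∪ W={C} → {C,T} (+1)
site 1, node EVWY: EY={G} ∪ VW={C,T} → {C,G,T} (+1)
site 1, node BEVWY: B={T} ∩ EVWY={C,G,T} → {T} (+0)
site 1, node BEOVWY: BEVWY={T} ∪ O={G} → {G,T} (+1)
site 2, node EY: E={T} ∪ Y={C} → {C,T} (+1)
site 2, node VW: V={G} ∩ W={G} → {G} (+0)
site 2, node EVWY: EY={C,T} ∪ VW={G} → {C,G,T} (+1)
site 2, node BEVWY: B={C} ∩ EVWY={C,G,T} → {C} (+0)
site 2, node BEOVWY: BEVWY={C} ∪ O={G} → {C,G} (+1)
site 3, node EY: E={A} ∪ Y={C} → {A,C} (+1)
site 3, node VW: V={C} ∪ W={T} → {C,T} (+1)
site 3, node EVWY: EY={A,C} ∩ VW={C,T} → {C} (+0)
site 3, node BEVWY: B={T} ∪ EVWY={C} → {C,T} (+1)
site 3, node BEOVWY: BEVWY={C,T} ∩ O={T} → {T} (+0)
site 4, node EY: E={G} ∪ Y={C} → {C,G} (+1)
site 4, node VW: V={T} ∪ W={G} → {G,T} (+1)
site 4, node EVWY: EY={C,G} ∩ VW={G,T} → {G} (+0)
site 4, node BEVWY: B={C} ∪ EVWY={G} → {C,G} (+1)
site 4, node BEOVWY: BEVWY={C,G} ∩ O={C} → {C} (+0)
site 5, node EY: E={T} ∪ Y={A} → {A,T} (+1)
site 5, node VW: V={G} ∪ W={C} → {C,G} (+1)
site 5, node EVWY: EY={A,T} ∪ VW={C,G} → {A,C,G,T} (+1)
site 5, node BEVWY: B={A} ∩ EVWY={A,C,G,T} → {A} (+0)
site 5, node BEOVWY: BEVWY={A} ∪ O={T} → {A,T} (+1)
site 6, node EY: E={C} ∪ Y={G} → {C,G} (+1)
site 6, node VW: V={G} ∪ W={T} → {G,T} (+1)
site 6, node EVWY: EY={C,G} ∩ VW={G,T} → {G} (+0)
site 6, node BEVWY: B={A} ∪ EVWY={G} → {A,G} (+1)
site 6, node BEOVWY: BEVWY={A,G} ∪ O={T} → {A,G,T} (+1)
per-site changes: [3, 3, 3, 3, 3, 4, 4]; total = 23

3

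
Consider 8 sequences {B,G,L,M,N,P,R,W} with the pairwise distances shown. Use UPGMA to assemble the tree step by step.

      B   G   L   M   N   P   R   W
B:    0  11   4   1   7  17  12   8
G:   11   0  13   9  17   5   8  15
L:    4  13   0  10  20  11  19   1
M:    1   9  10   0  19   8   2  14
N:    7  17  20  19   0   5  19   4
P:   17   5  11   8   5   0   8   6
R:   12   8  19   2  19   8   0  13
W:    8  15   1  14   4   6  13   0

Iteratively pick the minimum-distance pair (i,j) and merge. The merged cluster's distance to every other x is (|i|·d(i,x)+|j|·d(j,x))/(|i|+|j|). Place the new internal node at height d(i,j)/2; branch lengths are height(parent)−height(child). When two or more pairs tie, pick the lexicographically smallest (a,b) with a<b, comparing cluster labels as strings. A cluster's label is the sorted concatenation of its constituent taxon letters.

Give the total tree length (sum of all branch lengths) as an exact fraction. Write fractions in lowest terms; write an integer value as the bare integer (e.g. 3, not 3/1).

step 1: merge (B,M) at d=1; branch lengths B→1/2, M→1/2; new cluster BM
  updated: d(BM,G)=10, d(BM,L)=7, d(BM,N)=13, d(BM,P)=25/2, d(BM,R)=7, d(BM,W)=11
step 2: merge (L,W) at d=1; branch lengths L→1/2, W→1/2; new cluster LW
  updated: d(BM,LW)=9, d(G,LW)=14, d(LW,N)=12, d(LW,P)=17/2, d(LW,R)=16
step 3: merge (G,P) at d=5; branch lengths G→5/2, P→5/2; new cluster GP
  updated: d(BM,GP)=45/4, d(GP,LW)=45/4, d(GP,N)=11, d(GP,R)=8
step 4: merge (BM,R) at d=7; branch lengths BM→3, R→7/2; new cluster BMR
  updated: d(BMR,GP)=61/6, d(BMR,LW)=34/3, d(BMR,N)=15
step 5: merge (BMR,GP) at d=61/6; branch lengths BMR→19/12, GP→31/12; new cluster BGMPR
  updated: d(BGMPR,LW)=113/10, d(BGMPR,N)=67/5
step 6: merge (BGMPR,LW) at d=113/10; branch lengths BGMPR→17/30, LW→103/20; new cluster BGLMPRW
  updated: d(BGLMPRW,N)=13
step 7: merge (BGLMPRW,N) at d=13; branch lengths BGLMPRW→17/20, N→13/2; new cluster BGLMNPRW
final tree: (((((B:1/2,M:1/2):3,R:7/2):19/12,(G:5/2,P:5/2):31/12):17/30,(L:1/2,W:1/2):103/20):17/20,N:13/2)
total length: 461/15

461/15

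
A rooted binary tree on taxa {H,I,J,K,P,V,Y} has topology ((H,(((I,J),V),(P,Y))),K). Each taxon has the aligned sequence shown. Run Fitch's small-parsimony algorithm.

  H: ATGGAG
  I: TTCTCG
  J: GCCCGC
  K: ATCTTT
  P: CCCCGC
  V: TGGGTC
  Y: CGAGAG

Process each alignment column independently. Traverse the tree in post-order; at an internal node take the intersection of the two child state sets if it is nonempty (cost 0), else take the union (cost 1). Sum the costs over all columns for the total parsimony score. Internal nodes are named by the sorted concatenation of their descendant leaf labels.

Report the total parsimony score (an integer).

IJ@0: {T} ∪ {G} = {G,T} (union, +1)
IJV@0: {G,T} ∩ {T} = {T} (intersection, +0)
PY@0: {C} ∩ {C} = {C} (intersection, +0)
IJPVY@0: {T} ∪ {C} = {C,T} (union, +1)
HIJPVY@0: {A} ∪ {C,T} = {A,C,T} (union, +1)
HIJKPVY@0: {A,C,T} ∩ {A} = {A} (intersection, +0)
IJ@1: {T} ∪ {C} = {C,T} (union, +1)
IJV@1: {C,T} ∪ {G} = {C,G,T} (union, +1)
PY@1: {C} ∪ {G} = {C,G} (union, +1)
IJPVY@1: {C,G,T} ∩ {C,G} = {C,G} (intersection, +0)
HIJPVY@1: {T} ∪ {C,G} = {C,G,T} (union, +1)
HIJKPVY@1: {C,G,T} ∩ {T} = {T} (intersection, +0)
IJ@2: {C} ∩ {C} = {C} (intersection, +0)
IJV@2: {C} ∪ {G} = {C,G} (union, +1)
PY@2: {C} ∪ {A} = {A,C} (union, +1)
IJPVY@2: {C,G} ∩ {A,C} = {C} (intersection, +0)
HIJPVY@2: {G} ∪ {C} = {C,G} (union, +1)
HIJKPVY@2: {C,G} ∩ {C} = {C} (intersection, +0)
IJ@3: {T} ∪ {C} = {C,T} (union, +1)
IJV@3: {C,T} ∪ {G} = {C,G,T} (union, +1)
PY@3: {C} ∪ {G} = {C,G} (union, +1)
IJPVY@3: {C,G,T} ∩ {C,G} = {C,G} (intersection, +0)
HIJPVY@3: {G} ∩ {C,G} = {G} (intersection, +0)
HIJKPVY@3: {G} ∪ {T} = {G,T} (union, +1)
IJ@4: {C} ∪ {G} = {C,G} (union, +1)
IJV@4: {C,G} ∪ {T} = {C,G,T} (union, +1)
PY@4: {G} ∪ {A} = {A,G} (union, +1)
IJPVY@4: {C,G,T} ∩ {A,G} = {G} (intersection, +0)
HIJPVY@4: {A} ∪ {G} = {A,G} (union, +1)
HIJKPVY@4: {A,G} ∪ {T} = {A,G,T} (union, +1)
IJ@5: {G} ∪ {C} = {C,G} (union, +1)
IJV@5: {C,G} ∩ {C} = {C} (intersection, +0)
PY@5: {C} ∪ {G} = {C,G} (union, +1)
IJPVY@5: {C} ∩ {C,G} = {C} (intersection, +0)
HIJPVY@5: {G} ∪ {C} = {C,G} (union, +1)
HIJKPVY@5: {C,G} ∪ {T} = {C,G,T} (union, +1)
per-site changes: [3, 4, 3, 4, 5, 4]; total = 23

23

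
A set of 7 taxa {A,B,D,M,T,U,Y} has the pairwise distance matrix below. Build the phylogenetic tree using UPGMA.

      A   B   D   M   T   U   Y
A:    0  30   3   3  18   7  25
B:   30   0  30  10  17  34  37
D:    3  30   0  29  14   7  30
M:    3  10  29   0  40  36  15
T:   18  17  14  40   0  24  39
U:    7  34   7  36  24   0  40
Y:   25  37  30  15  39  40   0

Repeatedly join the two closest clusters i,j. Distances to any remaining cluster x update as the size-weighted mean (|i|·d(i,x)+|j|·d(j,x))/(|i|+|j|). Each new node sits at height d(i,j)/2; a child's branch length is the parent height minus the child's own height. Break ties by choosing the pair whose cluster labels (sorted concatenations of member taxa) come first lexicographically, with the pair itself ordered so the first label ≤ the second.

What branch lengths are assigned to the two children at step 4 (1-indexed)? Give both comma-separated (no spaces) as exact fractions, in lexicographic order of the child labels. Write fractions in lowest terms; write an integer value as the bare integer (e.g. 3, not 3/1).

step 1: merge (A,D) at d=3; branch lengths A→3/2, D→3/2; new cluster AD
  updated: d(AD,B)=30, d(AD,M)=16, d(AD,T)=16, d(AD,U)=7, d(AD,Y)=55/2
step 2: merge (AD,U) at d=7; branch lengths AD→2, U→7/2; new cluster ADU
  updated: d(ADU,B)=94/3, d(ADU,M)=68/3, d(ADU,T)=56/3, d(ADU,Y)=95/3
step 3: merge (B,M) at d=10; branch lengths B→5, M→5; new cluster BM
  updated: d(ADU,BM)=27, d(BM,T)=57/2, d(BM,Y)=26
step 4: merge (ADU,T) at d=56/3; branch lengths ADU→35/6, T→28/3; new cluster ADTU
  updated: d(ADTU,BM)=219/8, d(ADTU,Y)=67/2
step 5: merge (BM,Y) at d=26; branch lengths BM→8, Y→13; new cluster BMY
  updated: d(ADTU,BMY)=353/12
step 6: merge (ADTU,BMY) at d=353/12; branch lengths ADTU→43/8, BMY→41/24; new cluster ABDMTUY
final tree: ((((A:3/2,D:3/2):2,U:7/2):35/6,T:28/3):43/8,((B:5,M:5):8,Y:13):41/24)
total length: 247/4

35/6,28/3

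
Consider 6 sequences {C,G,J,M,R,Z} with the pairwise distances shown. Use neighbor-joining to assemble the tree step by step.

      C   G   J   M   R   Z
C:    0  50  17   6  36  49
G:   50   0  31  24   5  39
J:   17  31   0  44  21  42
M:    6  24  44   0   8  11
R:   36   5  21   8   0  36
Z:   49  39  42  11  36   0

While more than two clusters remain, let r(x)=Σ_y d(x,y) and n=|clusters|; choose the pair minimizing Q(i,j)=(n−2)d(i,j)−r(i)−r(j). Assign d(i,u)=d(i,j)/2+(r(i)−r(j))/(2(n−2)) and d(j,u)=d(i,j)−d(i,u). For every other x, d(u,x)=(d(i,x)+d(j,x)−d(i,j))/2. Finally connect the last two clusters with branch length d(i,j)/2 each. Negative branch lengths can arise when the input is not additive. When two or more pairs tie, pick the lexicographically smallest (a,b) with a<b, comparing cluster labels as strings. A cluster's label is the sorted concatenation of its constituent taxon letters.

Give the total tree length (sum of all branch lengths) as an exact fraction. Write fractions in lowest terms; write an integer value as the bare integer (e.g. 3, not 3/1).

259/4

1. join C+J (d=17, Q=-245) ⇒ CJ; edges |C|=71/8, |J|=65/8
  updated: d(CJ,G)=32, d(CJ,M)=33/2, d(CJ,R)=20, d(CJ,Z)=37
2. join G+R (d=5, Q=-154) ⇒ GR; edges |G|=23/3, |R|=-8/3
  updated: d(CJ,GR)=47/2, d(GR,M)=27/2, d(GR,Z)=35
3. join CJ+GR (d=47/2, Q=-102) ⇒ CGJR; edges |CJ|=13, |GR|=21/2
  updated: d(CGJR,M)=13/4, d(CGJR,Z)=97/4
4. join CGJR+M (d=13/4, Q=-77/2) ⇒ CGJMR; edges |CGJR|=33/4, |M|=-5
  updated: d(CGJMR,Z)=16
5. join CGJMR+Z (d=16) ⇒ CGJMRZ; edges |CGJMR|=8, |Z|=8
final tree: ((((C:71/8,J:65/8):13,(G:23/3,R:-8/3):21/2):33/4,M:-5):8,Z:8)
total length: 259/4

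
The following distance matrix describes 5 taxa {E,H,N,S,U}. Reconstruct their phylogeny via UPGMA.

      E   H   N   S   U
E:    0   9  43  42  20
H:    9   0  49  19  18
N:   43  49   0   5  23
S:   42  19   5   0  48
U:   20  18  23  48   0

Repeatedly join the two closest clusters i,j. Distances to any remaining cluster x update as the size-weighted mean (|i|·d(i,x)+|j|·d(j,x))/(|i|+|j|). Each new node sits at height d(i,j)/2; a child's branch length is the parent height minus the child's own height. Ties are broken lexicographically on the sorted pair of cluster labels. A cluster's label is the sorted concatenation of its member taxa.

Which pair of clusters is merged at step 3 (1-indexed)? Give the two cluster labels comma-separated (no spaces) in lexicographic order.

EH,U

iteration 1: select N,S (d=5); attach at lengths (5/2, 5/2); label the merged cluster NS
  updated: d(E,NS)=85/2, d(H,NS)=34, d(NS,U)=71/2
iteration 2: select E,H (d=9); attach at lengths (9/2, 9/2); label the merged cluster EH
  updated: d(EH,NS)=153/4, d(EH,U)=19
iteration 3: select EH,U (d=19); attach at lengths (5, 19/2); label the merged cluster EHU
  updated: d(EHU,NS)=112/3
iteration 4: select EHU,NS (d=112/3); attach at lengths (55/6, 97/6); label the merged cluster EHNSU
final tree: (((E:9/2,H:9/2):5,U:19/2):55/6,(N:5/2,S:5/2):97/6)
total length: 323/6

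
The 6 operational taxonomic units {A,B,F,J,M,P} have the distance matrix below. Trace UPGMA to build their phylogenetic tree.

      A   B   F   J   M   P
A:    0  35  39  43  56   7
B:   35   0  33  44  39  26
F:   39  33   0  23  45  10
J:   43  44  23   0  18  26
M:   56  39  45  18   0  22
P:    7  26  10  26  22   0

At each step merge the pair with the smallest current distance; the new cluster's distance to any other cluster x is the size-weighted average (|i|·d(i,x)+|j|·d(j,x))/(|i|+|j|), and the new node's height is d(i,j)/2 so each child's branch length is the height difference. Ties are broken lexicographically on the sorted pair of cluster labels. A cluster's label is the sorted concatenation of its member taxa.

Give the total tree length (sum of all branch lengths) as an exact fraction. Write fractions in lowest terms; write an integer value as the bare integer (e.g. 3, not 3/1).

233/3

step 1: merge (A,P) at d=7; branch lengths A→7/2, P→7/2; new cluster AP
  updated: d(AP,B)=61/2, d(AP,F)=49/2, d(AP,J)=69/2, d(AP,M)=39
step 2: merge (J,M) at d=18; branch lengths J→9, M→9; new cluster JM
  updated: d(AP,JM)=147/4, d(B,JM)=83/2, d(F,JM)=34
step 3: merge (AP,F) at d=49/2; branch lengths AP→35/4, F→49/4; new cluster AFP
  updated: d(AFP,B)=94/3, d(AFP,JM)=215/6
step 4: merge (AFP,B) at d=94/3; branch lengths AFP→41/12, B→47/3; new cluster ABFP
  updated: d(ABFP,JM)=149/4
step 5: merge (ABFP,JM) at d=149/4; branch lengths ABFP→71/24, JM→77/8; new cluster ABFJMP
final tree: ((((A:7/2,P:7/2):35/4,F:49/4):41/12,B:47/3):71/24,(J:9,M:9):77/8)
total length: 233/3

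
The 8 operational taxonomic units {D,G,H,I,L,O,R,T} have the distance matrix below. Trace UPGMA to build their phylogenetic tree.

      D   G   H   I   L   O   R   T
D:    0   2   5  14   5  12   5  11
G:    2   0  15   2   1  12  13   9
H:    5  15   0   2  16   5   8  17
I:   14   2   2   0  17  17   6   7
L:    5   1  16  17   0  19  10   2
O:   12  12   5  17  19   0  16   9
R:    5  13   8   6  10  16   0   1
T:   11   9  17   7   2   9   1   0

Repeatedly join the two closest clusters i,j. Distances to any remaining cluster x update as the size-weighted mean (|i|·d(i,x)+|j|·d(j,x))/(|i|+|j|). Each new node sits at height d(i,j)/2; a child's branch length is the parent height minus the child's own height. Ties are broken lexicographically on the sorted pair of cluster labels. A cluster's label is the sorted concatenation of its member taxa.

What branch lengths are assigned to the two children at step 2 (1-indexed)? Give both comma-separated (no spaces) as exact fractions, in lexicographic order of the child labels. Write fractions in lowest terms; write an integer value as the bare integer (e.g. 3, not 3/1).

step 1: merge (G,L) at d=1; branch lengths G→1/2, L→1/2; new cluster GL
  updated: d(D,GL)=7/2, d(GL,H)=31/2, d(GL,I)=19/2, d(GL,O)=31/2, d(GL,R)=23/2, d(GL,T)=11/2
step 2: merge (R,T) at d=1; branch lengths R→1/2, T→1/2; new cluster RT
  updated: d(D,RT)=8, d(GL,RT)=17/2, d(H,RT)=25/2, d(I,RT)=13/2, d(O,RT)=25/2
step 3: merge (H,I) at d=2; branch lengths H→1, I→1; new cluster HI
  updated: d(D,HI)=19/2, d(GL,HI)=25/2, d(HI,O)=11, d(HI,RT)=19/2
step 4: merge (D,GL) at d=7/2; branch lengths D→7/4, GL→5/4; new cluster DGL
  updated: d(DGL,HI)=23/2, d(DGL,O)=43/3, d(DGL,RT)=25/3
step 5: merge (DGL,RT) at d=25/3; branch lengths DGL→29/12, RT→11/3; new cluster DGLRT
  updated: d(DGLRT,HI)=107/10, d(DGLRT,O)=68/5
step 6: merge (DGLRT,HI) at d=107/10; branch lengths DGLRT→71/60, HI→87/20; new cluster DGHILRT
  updated: d(DGHILRT,O)=90/7
step 7: merge (DGHILRT,O) at d=90/7; branch lengths DGHILRT→151/140, O→45/7; new cluster DGHILORT
final tree: ((((D:7/4,(G:1/2,L:1/2):5/4):29/12,(R:1/2,T:1/2):11/3):71/60,(H:1,I:1):87/20):151/140,O:45/7)
total length: 2743/105

1/2,1/2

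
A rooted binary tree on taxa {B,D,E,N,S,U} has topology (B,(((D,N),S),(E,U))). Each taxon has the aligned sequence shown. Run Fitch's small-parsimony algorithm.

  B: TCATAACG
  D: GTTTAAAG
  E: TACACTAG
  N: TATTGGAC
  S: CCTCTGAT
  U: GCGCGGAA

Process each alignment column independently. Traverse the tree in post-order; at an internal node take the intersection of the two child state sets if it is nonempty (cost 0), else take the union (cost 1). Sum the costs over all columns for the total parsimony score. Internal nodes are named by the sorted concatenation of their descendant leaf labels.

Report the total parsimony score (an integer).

23

DN@0: {G} ∪ {T} = {G,T} (union, +1)
DNS@0: {G,T} ∪ {C} = {C,G,T} (union, +1)
EU@0: {T} ∪ {G} = {G,T} (union, +1)
DENSU@0: {C,G,T} ∩ {G,T} = {G,T} (intersection, +0)
BDENSU@0: {T} ∩ {G,T} = {T} (intersection, +0)
DN@1: {T} ∪ {A} = {A,T} (union, +1)
DNS@1: {A,T} ∪ {C} = {A,C,T} (union, +1)
EU@1: {A} ∪ {C} = {A,C} (union, +1)
DENSU@1: {A,C,T} ∩ {A,C} = {A,C} (intersection, +0)
BDENSU@1: {C} ∩ {A,C} = {C} (intersection, +0)
DN@2: {T} ∩ {T} = {T} (intersection, +0)
DNS@2: {T} ∩ {T} = {T} (intersection, +0)
EU@2: {C} ∪ {G} = {C,G} (union, +1)
DENSU@2: {T} ∪ {C,G} = {C,G,T} (union, +1)
BDENSU@2: {A} ∪ {C,G,T} = {A,C,G,T} (union, +1)
DN@3: {T} ∩ {T} = {T} (intersection, +0)
DNS@3: {T} ∪ {C} = {C,T} (union, +1)
EU@3: {A} ∪ {C} = {A,C} (union, +1)
DENSU@3: {C,T} ∩ {A,C} = {C} (intersection, +0)
BDENSU@3: {T} ∪ {C} = {C,T} (union, +1)
DN@4: {A} ∪ {G} = {A,G} (union, +1)
DNS@4: {A,G} ∪ {T} = {A,G,T} (union, +1)
EU@4: {C} ∪ {G} = {C,G} (union, +1)
DENSU@4: {A,G,T} ∩ {C,G} = {G} (intersection, +0)
BDENSU@4: {A} ∪ {G} = {A,G} (union, +1)
DN@5: {A} ∪ {G} = {A,G} (union, +1)
DNS@5: {A,G} ∩ {G} = {G} (intersection, +0)
EU@5: {T} ∪ {G} = {G,T} (union, +1)
DENSU@5: {G} ∩ {G,T} = {G} (intersection, +0)
BDENSU@5: {A} ∪ {G} = {A,G} (union, +1)
DN@6: {A} ∩ {A} = {A} (intersection, +0)
DNS@6: {A} ∩ {A} = {A} (intersection, +0)
EU@6: {A} ∩ {A} = {A} (intersection, +0)
DENSU@6: {A} ∩ {A} = {A} (intersection, +0)
BDENSU@6: {C} ∪ {A} = {A,C} (union, +1)
DN@7: {G} ∪ {C} = {C,G} (union, +1)
DNS@7: {C,G} ∪ {T} = {C,G,T} (union, +1)
EU@7: {G} ∪ {A} = {A,G} (union, +1)
DENSU@7: {C,G,T} ∩ {A,G} = {G} (intersection, +0)
BDENSU@7: {G} ∩ {G} = {G} (intersection, +0)
per-site changes: [3, 3, 3, 3, 4, 3, 1, 3]; total = 23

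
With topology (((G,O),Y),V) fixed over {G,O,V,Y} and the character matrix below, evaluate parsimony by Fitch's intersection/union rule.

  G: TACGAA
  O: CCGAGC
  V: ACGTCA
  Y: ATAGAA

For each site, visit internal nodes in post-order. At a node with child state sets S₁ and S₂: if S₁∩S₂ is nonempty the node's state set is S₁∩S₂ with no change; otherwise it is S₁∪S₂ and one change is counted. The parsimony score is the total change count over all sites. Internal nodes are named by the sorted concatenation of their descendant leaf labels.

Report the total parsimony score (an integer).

11

site 0, node GO: G={T} ∪ O={C} → {C,T} (+1)
site 0, node GOY: GO={C,T} ∪ Y={A} → {A,C,T} (+1)
site 0, node GOVY: GOY={A,C,T} ∩ V={A} → {A} (+0)
site 1, node GO: G={A} ∪ O={C} → {A,C} (+1)
site 1, node GOY: GO={A,C} ∪ Y={T} → {A,C,T} (+1)
site 1, node GOVY: GOY={A,C,T} ∩ V={C} → {C} (+0)
site 2, node GO: G={C} ∪ O={G} → {C,G} (+1)
site 2, node GOY: GO={C,G} ∪ Y={A} → {A,C,G} (+1)
site 2, node GOVY: GOY={A,C,G} ∩ V={G} → {G} (+0)
site 3, node GO: G={G} ∪ O={A} → {A,G} (+1)
site 3, node GOY: GO={A,G} ∩ Y={G} → {G} (+0)
site 3, node GOVY: GOY={G} ∪ V={T} → {G,T} (+1)
site 4, node GO: G={A} ∪ O={G} → {A,G} (+1)
site 4, node GOY: GO={A,G} ∩ Y={A} → {A} (+0)
site 4, node GOVY: GOY={A} ∪ V={C} → {A,C} (+1)
site 5, node GO: G={A} ∪ O={C} → {A,C} (+1)
site 5, node GOY: GO={A,C} ∩ Y={A} → {A} (+0)
site 5, node GOVY: GOY={A} ∩ V={A} → {A} (+0)
per-site changes: [2, 2, 2, 2, 2, 1]; total = 11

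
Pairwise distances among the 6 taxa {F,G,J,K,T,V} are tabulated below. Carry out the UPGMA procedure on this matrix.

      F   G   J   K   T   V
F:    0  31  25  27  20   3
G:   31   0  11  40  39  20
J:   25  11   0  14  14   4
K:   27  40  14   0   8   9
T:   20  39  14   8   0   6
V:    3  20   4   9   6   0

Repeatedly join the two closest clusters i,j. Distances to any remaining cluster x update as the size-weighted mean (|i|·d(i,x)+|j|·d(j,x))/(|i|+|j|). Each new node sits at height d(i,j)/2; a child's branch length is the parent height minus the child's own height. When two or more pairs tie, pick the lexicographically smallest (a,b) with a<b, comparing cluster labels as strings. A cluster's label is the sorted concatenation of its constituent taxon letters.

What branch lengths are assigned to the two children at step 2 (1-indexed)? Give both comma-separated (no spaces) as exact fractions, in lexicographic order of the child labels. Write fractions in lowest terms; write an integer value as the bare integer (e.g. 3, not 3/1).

4,4

iteration 1: select F,V (d=3); attach at lengths (3/2, 3/2); label the merged cluster FV
  updated: d(FV,G)=51/2, d(FV,J)=29/2, d(FV,K)=18, d(FV,T)=13
iteration 2: select K,T (d=8); attach at lengths (4, 4); label the merged cluster KT
  updated: d(FV,KT)=31/2, d(G,KT)=79/2, d(J,KT)=14
iteration 3: select G,J (d=11); attach at lengths (11/2, 11/2); label the merged cluster GJ
  updated: d(FV,GJ)=20, d(GJ,KT)=107/4
iteration 4: select FV,KT (d=31/2); attach at lengths (25/4, 15/4); label the merged cluster FKTV
  updated: d(FKTV,GJ)=187/8
iteration 5: select FKTV,GJ (d=187/8); attach at lengths (63/16, 99/16); label the merged cluster FGJKTV
final tree: (((F:3/2,V:3/2):25/4,(K:4,T:4):15/4):63/16,(G:11/2,J:11/2):99/16)
total length: 337/8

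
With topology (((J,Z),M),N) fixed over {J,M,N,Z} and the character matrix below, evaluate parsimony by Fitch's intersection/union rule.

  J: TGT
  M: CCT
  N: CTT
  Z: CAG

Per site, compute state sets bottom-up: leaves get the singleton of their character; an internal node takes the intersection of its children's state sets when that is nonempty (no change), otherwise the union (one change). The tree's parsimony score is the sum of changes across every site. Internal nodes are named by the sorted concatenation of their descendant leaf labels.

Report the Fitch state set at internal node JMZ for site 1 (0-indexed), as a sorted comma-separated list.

site 0, node JZ: J={T} ∪ Z={C} → {C,T} (+1)
site 0, node JMZ: JZ={C,T} ∩ M={C} → {C} (+0)
site 0, node JMNZ: JMZ={C} ∩ N={C} → {C} (+0)
site 1, node JZ: J={G} ∪ Z={A} → {A,G} (+1)
site 1, node JMZ: JZ={A,G} ∪ M={C} → {A,C,G} (+1)
site 1, node JMNZ: JMZ={A,C,G} ∪ N={T} → {A,C,G,T} (+1)
site 2, node JZ: J={T} ∪ Z={G} → {G,T} (+1)
site 2, node JMZ: JZ={G,T} ∩ M={T} → {T} (+0)
site 2, node JMNZ: JMZ={T} ∩ N={T} → {T} (+0)
per-site changes: [1, 3, 1]; total = 5

A,C,G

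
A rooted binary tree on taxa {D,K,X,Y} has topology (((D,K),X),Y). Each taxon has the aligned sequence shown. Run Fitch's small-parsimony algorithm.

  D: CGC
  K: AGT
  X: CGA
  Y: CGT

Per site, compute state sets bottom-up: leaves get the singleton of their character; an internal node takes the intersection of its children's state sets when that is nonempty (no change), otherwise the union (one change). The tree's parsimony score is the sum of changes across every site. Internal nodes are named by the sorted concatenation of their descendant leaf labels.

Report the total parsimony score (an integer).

3

site 0, node DK: D={C} ∪ K={A} → {A,C} (+1)
site 0, node DKX: DK={A,C} ∩ X={C} → {C} (+0)
site 0, node DKXY: DKX={C} ∩ Y={C} → {C} (+0)
site 1, node DK: D={G} ∩ K={G} → {G} (+0)
site 1, node DKX: DK={G} ∩ X={G} → {G} (+0)
site 1, node DKXY: DKX={G} ∩ Y={G} → {G} (+0)
site 2, node DK: D={C} ∪ K={T} → {C,T} (+1)
site 2, node DKX: DK={C,T} ∪ X={A} → {A,C,T} (+1)
site 2, node DKXY: DKX={A,C,T} ∩ Y={T} → {T} (+0)
per-site changes: [1, 0, 2]; total = 3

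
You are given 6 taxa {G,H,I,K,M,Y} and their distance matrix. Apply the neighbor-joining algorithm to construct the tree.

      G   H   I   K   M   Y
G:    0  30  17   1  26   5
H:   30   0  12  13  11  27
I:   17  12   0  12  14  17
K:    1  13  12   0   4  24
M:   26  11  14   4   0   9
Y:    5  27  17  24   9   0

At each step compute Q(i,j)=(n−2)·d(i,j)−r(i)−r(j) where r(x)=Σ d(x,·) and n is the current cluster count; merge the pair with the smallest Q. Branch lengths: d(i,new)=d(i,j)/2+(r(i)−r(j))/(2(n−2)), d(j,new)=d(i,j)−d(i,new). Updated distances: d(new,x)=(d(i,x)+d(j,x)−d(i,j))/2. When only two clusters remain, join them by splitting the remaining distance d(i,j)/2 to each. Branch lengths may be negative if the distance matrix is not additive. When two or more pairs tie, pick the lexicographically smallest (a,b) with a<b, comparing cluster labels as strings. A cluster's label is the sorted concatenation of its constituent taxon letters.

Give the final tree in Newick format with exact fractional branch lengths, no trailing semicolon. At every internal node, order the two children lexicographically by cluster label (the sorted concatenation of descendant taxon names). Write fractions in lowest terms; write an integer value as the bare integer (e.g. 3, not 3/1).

((((G:17/8,Y:23/8):155/16,K:5/16):27/16,(H:91/12,I:53/12):59/16):45/32,M:45/32)

1. join G+Y (d=5, Q=-141) ⇒ GY; edges |G|=17/8, |Y|=23/8
  updated: d(GY,H)=26, d(GY,I)=29/2, d(GY,K)=10, d(GY,M)=15
2. join H+I (d=12, Q=-157/2) ⇒ HI; edges |H|=91/12, |I|=53/12
  updated: d(GY,HI)=57/4, d(HI,K)=13/2, d(HI,M)=13/2
3. join GY+K (d=10, Q=-159/4) ⇒ GKY; edges |GY|=155/16, |K|=5/16
  updated: d(GKY,HI)=43/8, d(GKY,M)=9/2
4. join GKY+HI (d=43/8, Q=-131/8) ⇒ GHIKY; edges |GKY|=27/16, |HI|=59/16
  updated: d(GHIKY,M)=45/16
5. join GHIKY+M (d=45/16) ⇒ GHIKMY; edges |GHIKY|=45/32, |M|=45/32
final tree: ((((G:17/8,Y:23/8):155/16,K:5/16):27/16,(H:91/12,I:53/12):59/16):45/32,M:45/32)
total length: 563/16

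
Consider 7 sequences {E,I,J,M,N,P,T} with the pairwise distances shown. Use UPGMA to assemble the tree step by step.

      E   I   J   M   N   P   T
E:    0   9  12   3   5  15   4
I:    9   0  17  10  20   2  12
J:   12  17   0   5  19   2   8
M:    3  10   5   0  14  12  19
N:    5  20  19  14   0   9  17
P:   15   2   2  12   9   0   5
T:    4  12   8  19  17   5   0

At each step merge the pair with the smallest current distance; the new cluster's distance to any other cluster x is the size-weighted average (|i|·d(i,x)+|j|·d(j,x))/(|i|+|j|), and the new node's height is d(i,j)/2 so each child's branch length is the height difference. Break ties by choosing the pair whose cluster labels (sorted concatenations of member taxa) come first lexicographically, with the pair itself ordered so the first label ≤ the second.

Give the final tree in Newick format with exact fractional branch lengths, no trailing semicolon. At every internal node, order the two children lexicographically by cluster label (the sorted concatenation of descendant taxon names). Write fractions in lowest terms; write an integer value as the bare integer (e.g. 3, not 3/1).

step 1: merge (I,P) at d=2; branch lengths I→1, P→1; new cluster IP
  updated: d(E,IP)=12, d(IP,J)=19/2, d(IP,M)=11, d(IP,N)=29/2, d(IP,T)=17/2
step 2: merge (E,M) at d=3; branch lengths E→3/2, M→3/2; new cluster EM
  updated: d(EM,IP)=23/2, d(EM,J)=17/2, d(EM,N)=19/2, d(EM,T)=23/2
step 3: merge (J,T) at d=8; branch lengths J→4, T→4; new cluster JT
  updated: d(EM,JT)=10, d(IP,JT)=9, d(JT,N)=18
step 4: merge (IP,JT) at d=9; branch lengths IP→7/2, JT→1/2; new cluster IJPT
  updated: d(EM,IJPT)=43/4, d(IJPT,N)=65/4
step 5: merge (EM,N) at d=19/2; branch lengths EM→13/4, N→19/4; new cluster EMN
  updated: d(EMN,IJPT)=151/12
step 6: merge (EMN,IJPT) at d=151/12; branch lengths EMN→37/24, IJPT→43/24; new cluster EIJMNPT
final tree: (((E:3/2,M:3/2):13/4,N:19/4):37/24,((I:1,P:1):7/2,(J:4,T:4):1/2):43/24)
total length: 85/3

(((E:3/2,M:3/2):13/4,N:19/4):37/24,((I:1,P:1):7/2,(J:4,T:4):1/2):43/24)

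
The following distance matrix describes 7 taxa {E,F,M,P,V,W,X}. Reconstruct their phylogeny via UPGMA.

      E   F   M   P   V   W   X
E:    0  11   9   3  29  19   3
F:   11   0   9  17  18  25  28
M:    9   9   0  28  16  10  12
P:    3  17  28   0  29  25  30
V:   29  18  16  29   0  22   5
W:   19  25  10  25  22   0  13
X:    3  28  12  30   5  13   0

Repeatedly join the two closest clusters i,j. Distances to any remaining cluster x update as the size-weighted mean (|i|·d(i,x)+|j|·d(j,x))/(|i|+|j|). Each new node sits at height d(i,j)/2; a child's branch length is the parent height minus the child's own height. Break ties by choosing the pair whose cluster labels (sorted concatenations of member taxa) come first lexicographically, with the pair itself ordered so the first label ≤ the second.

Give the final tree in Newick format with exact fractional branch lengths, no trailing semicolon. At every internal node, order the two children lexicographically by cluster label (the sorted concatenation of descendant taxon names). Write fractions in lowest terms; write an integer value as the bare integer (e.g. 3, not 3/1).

(((E:3/2,P:3/2):53/8,(F:9/2,M:9/2):29/8):49/24,((V:5/2,X:5/2):25/4,W:35/4):17/12)

1. join E+P (d=3) ⇒ EP; edges |E|=3/2, |P|=3/2
  updated: d(EP,F)=14, d(EP,M)=37/2, d(EP,V)=29, d(EP,W)=22, d(EP,X)=33/2
2. join V+X (d=5) ⇒ VX; edges |V|=5/2, |X|=5/2
  updated: d(EP,VX)=91/4, d(F,VX)=23, d(M,VX)=14, d(VX,W)=35/2
3. join F+M (d=9) ⇒ FM; edges |F|=9/2, |M|=9/2
  updated: d(EP,FM)=65/4, d(FM,VX)=37/2, d(FM,W)=35/2
4. join EP+FM (d=65/4) ⇒ EFMP; edges |EP|=53/8, |FM|=29/8
  updated: d(EFMP,VX)=165/8, d(EFMP,W)=79/4
5. join VX+W (d=35/2) ⇒ VWX; edges |VX|=25/4, |W|=35/4
  updated: d(EFMP,VWX)=61/3
6. join EFMP+VWX (d=61/3) ⇒ EFMPVWX; edges |EFMP|=49/24, |VWX|=17/12
final tree: (((E:3/2,P:3/2):53/8,(F:9/2,M:9/2):29/8):49/24,((V:5/2,X:5/2):25/4,W:35/4):17/12)
total length: 1097/24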